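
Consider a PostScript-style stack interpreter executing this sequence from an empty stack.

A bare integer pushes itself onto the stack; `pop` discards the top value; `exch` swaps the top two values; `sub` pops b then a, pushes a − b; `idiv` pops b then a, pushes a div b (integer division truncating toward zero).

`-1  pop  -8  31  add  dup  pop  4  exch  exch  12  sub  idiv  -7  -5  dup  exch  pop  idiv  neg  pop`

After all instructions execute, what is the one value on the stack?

-2

-1   : [-1]
pop  : []
-8   : [-8]
31   : [-8, 31]
add  : [23]
dup  : [23, 23]
pop  : [23]
4    : [23, 4]
exch : [4, 23]
exch : [23, 4]
12   : [23, 4, 12]
sub  : [23, -8]
idiv : [-2]
-7   : [-2, -7]
-5   : [-2, -7, -5]
dup  : [-2, -7, -5, -5]
exch : [-2, -7, -5, -5]
pop  : [-2, -7, -5]
idiv : [-2, 1]
neg  : [-2, -1]
pop  : [-2]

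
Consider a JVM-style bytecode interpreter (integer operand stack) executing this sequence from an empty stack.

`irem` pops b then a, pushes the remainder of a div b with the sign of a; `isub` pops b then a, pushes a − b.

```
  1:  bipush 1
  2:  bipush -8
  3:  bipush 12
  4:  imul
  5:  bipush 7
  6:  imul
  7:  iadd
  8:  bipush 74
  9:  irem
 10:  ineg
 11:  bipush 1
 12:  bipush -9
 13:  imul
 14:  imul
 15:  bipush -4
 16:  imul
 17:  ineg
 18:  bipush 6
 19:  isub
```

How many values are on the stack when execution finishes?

1

bipush 1   [1]
bipush -8  [1, -8]
bipush 12  [1, -8, 12]
imul       [1, -96]
bipush 7   [1, -96, 7]
imul       [1, -672]
iadd       [-671]
bipush 74  [-671, 74]
irem       [-5]
ineg       [5]
bipush 1   [5, 1]
bipush -9  [5, 1, -9]
imul       [5, -9]
imul       [-45]
bipush -4  [-45, -4]
imul       [180]
ineg       [-180]
bipush 6   [-180, 6]
isub       [-186]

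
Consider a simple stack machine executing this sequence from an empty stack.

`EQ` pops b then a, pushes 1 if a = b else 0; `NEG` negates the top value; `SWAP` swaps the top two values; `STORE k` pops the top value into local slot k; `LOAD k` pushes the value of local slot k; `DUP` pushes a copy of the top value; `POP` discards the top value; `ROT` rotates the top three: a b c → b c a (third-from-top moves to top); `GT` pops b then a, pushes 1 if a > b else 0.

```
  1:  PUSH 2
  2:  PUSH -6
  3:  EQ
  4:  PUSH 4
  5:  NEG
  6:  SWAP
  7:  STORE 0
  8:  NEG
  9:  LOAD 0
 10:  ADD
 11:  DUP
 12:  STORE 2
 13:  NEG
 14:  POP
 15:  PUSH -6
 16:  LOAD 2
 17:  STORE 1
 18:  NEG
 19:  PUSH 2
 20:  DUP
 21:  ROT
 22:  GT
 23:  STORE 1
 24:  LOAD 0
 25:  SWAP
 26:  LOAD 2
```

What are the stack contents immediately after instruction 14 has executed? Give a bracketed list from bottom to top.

PUSH 2  → [2]
PUSH -6 → [2, -6]
EQ      → [0]
PUSH 4  → [0, 4]
NEG     → [0, -4]
SWAP    → [-4, 0]
STORE 0 → [-4]
NEG     → [4]
LOAD 0  → [4, 0]
ADD     → [4]
DUP     → [4, 4]
STORE 2 → [4]
NEG     → [-4]
POP     → []

[]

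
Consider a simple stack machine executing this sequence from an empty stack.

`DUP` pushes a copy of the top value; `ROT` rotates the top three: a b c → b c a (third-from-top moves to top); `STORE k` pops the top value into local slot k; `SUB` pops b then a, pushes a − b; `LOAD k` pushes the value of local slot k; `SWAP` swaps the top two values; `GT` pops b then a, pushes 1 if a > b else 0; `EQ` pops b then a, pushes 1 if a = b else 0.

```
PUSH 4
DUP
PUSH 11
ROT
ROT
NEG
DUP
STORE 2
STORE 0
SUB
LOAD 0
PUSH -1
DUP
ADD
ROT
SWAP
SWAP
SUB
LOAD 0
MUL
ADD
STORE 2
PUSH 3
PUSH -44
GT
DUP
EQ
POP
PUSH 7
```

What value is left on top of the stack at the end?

7

PUSH 4   -> 4
DUP      -> 4 4
PUSH 11  -> 4 4 11
ROT      -> 4 11 4
ROT      -> 11 4 4
NEG      -> 11 4 -4
DUP      -> 11 4 -4 -4
STORE 2  -> 11 4 -4
STORE 0  -> 11 4
SUB      -> 7
LOAD 0   -> 7 -4
PUSH -1  -> 7 -4 -1
DUP      -> 7 -4 -1 -1
ADD      -> 7 -4 -2
ROT      -> -4 -2 7
SWAP     -> -4 7 -2
SWAP     -> -4 -2 7
SUB      -> -4 -9
LOAD 0   -> -4 -9 -4
MUL      -> -4 36
ADD      -> 32
STORE 2  -> (empty)
PUSH 3   -> 3
PUSH -44 -> 3 -44
GT       -> 1
DUP      -> 1 1
EQ       -> 1
POP      -> (empty)
PUSH 7   -> 7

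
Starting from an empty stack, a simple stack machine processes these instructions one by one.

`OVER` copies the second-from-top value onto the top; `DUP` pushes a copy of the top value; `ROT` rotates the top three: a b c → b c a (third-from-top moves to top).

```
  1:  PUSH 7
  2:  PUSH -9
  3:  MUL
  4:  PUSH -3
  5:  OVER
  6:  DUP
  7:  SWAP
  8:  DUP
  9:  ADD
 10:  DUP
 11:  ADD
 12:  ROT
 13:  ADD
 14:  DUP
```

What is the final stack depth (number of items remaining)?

PUSH 7  : 7
PUSH -9 : 7 -9
MUL     : -63
PUSH -3 : -63 -3
OVER    : -63 -3 -63
DUP     : -63 -3 -63 -63
SWAP    : -63 -3 -63 -63
DUP     : -63 -3 -63 -63 -63
ADD     : -63 -3 -63 -126
DUP     : -63 -3 -63 -126 -126
ADD     : -63 -3 -63 -252
ROT     : -63 -63 -252 -3
ADD     : -63 -63 -255
DUP     : -63 -63 -255 -255

4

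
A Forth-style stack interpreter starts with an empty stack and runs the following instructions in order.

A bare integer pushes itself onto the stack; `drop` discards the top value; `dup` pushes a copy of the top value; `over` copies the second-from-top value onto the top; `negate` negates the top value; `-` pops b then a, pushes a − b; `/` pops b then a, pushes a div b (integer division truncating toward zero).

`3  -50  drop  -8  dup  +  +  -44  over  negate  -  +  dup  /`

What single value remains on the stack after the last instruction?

3      → [3]
-50    → [3, -50]
drop   → [3]
-8     → [3, -8]
dup    → [3, -8, -8]
+      → [3, -16]
+      → [-13]
-44    → [-13, -44]
over   → [-13, -44, -13]
negate → [-13, -44, 13]
-      → [-13, -57]
+      → [-70]
dup    → [-70, -70]
/      → [1]

1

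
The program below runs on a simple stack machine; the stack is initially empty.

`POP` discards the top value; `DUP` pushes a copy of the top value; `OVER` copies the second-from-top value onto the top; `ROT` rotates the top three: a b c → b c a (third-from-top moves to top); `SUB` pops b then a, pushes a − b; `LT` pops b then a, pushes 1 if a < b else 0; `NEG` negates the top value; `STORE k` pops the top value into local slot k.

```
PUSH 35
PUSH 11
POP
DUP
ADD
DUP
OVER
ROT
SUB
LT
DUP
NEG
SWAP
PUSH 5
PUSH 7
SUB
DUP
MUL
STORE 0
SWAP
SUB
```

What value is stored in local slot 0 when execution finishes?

4

PUSH 35 : 35
PUSH 11 : 35 11
POP     : 35
DUP     : 35 35
ADD     : 70
DUP     : 70 70
OVER    : 70 70 70
ROT     : 70 70 70
SUB     : 70 0
LT      : 0
DUP     : 0 0
NEG     : 0 0
SWAP    : 0 0
PUSH 5  : 0 0 5
PUSH 7  : 0 0 5 7
SUB     : 0 0 -2
DUP     : 0 0 -2 -2
MUL     : 0 0 4
STORE 0 : 0 0
SWAP    : 0 0
SUB     : 0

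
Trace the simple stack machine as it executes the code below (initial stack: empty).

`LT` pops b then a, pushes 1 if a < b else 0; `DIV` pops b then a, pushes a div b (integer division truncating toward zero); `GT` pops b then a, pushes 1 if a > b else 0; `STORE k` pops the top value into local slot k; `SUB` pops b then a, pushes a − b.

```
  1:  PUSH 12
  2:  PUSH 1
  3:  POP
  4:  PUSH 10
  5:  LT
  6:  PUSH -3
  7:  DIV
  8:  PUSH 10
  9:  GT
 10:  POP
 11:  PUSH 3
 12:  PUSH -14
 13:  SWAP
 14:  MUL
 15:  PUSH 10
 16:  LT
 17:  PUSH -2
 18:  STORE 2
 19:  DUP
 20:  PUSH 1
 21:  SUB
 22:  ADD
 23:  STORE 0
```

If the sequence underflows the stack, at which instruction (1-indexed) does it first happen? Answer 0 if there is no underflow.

PUSH 12  → 12
PUSH 1   → 12 1
POP      → 12
PUSH 10  → 12 10
LT       → 0
PUSH -3  → 0 -3
DIV      → 0
PUSH 10  → 0 10
GT       → 0
POP      → (empty)
PUSH 3   → 3
PUSH -14 → 3 -14
SWAP     → -14 3
MUL      → -42
PUSH 10  → -42 10
LT       → 1
PUSH -2  → 1 -2
STORE 2  → 1
DUP      → 1 1
PUSH 1   → 1 1 1
SUB      → 1 0
ADD      → 1
STORE 0  → (empty)

0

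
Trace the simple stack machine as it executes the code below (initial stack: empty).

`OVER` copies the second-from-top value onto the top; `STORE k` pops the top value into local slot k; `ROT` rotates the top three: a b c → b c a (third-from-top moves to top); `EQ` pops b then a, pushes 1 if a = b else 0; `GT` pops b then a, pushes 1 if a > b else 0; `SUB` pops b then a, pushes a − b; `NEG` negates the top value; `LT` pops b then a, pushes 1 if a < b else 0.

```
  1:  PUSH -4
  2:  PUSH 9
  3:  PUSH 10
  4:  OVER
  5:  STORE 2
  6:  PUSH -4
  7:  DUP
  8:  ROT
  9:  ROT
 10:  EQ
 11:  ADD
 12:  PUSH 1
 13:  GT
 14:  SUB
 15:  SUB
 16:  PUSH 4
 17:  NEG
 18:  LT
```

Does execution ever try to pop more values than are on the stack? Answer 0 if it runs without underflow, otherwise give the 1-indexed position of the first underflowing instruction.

PUSH -4  [-4]
PUSH 9   [-4, 9]
PUSH 10  [-4, 9, 10]
OVER     [-4, 9, 10, 9]
STORE 2  [-4, 9, 10]
PUSH -4  [-4, 9, 10, -4]
DUP      [-4, 9, 10, -4, -4]
ROT      [-4, 9, -4, -4, 10]
ROT      [-4, 9, -4, 10, -4]
EQ       [-4, 9, -4, 0]
ADD      [-4, 9, -4]
PUSH 1   [-4, 9, -4, 1]
GT       [-4, 9, 0]
SUB      [-4, 9]
SUB      [-13]
PUSH 4   [-13, 4]
NEG      [-13, -4]
LT       [1]

0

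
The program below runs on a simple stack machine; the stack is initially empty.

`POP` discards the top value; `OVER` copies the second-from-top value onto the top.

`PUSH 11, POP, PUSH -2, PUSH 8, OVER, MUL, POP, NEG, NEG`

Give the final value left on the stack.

PUSH 11 : [11]
POP     : []
PUSH -2 : [-2]
PUSH 8  : [-2, 8]
OVER    : [-2, 8, -2]
MUL     : [-2, -16]
POP     : [-2]
NEG     : [2]
NEG     : [-2]

-2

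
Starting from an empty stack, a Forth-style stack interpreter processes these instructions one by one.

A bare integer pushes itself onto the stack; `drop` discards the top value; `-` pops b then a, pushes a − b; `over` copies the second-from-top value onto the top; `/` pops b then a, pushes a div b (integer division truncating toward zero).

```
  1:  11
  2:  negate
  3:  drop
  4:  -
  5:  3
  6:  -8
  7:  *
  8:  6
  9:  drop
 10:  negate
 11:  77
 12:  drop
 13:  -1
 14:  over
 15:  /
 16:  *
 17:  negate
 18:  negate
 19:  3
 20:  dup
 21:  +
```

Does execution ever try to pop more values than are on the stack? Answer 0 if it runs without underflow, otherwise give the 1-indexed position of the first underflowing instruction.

4

11     -> 11
negate -> -11
drop   -> (empty)
-  — needs 2 operands, stack has 0 → underflow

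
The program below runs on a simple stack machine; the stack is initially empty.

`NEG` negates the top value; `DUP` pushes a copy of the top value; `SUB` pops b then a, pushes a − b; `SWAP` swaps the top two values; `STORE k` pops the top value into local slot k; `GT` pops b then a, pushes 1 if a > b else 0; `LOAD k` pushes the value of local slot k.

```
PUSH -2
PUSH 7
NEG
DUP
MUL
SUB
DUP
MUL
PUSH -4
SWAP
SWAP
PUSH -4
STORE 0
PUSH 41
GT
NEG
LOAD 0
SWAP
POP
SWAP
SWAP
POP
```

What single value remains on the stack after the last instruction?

PUSH -2 : -2
PUSH 7  : -2 7
NEG     : -2 -7
DUP     : -2 -7 -7
MUL     : -2 49
SUB     : -51
DUP     : -51 -51
MUL     : 2601
PUSH -4 : 2601 -4
SWAP    : -4 2601
SWAP    : 2601 -4
PUSH -4 : 2601 -4 -4
STORE 0 : 2601 -4
PUSH 41 : 2601 -4 41
GT      : 2601 0
NEG     : 2601 0
LOAD 0  : 2601 0 -4
SWAP    : 2601 -4 0
POP     : 2601 -4
SWAP    : -4 2601
SWAP    : 2601 -4
POP     : 2601

2601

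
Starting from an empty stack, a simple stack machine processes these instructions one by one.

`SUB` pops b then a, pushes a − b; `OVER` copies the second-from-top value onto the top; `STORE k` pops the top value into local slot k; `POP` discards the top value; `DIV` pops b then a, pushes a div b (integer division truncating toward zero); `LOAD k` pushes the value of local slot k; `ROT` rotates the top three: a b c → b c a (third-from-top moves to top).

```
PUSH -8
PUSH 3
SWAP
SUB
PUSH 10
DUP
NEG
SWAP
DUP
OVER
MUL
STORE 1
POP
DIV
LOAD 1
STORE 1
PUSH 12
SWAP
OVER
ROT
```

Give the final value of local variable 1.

PUSH -8 -> -8
PUSH 3  -> -8 3
SWAP    -> 3 -8
SUB     -> 11
PUSH 10 -> 11 10
DUP     -> 11 10 10
NEG     -> 11 10 -10
SWAP    -> 11 -10 10
DUP     -> 11 -10 10 10
OVER    -> 11 -10 10 10 10
MUL     -> 11 -10 10 100
STORE 1 -> 11 -10 10
POP     -> 11 -10
DIV     -> -1
LOAD 1  -> -1 100
STORE 1 -> -1
PUSH 12 -> -1 12
SWAP    -> 12 -1
OVER    -> 12 -1 12
ROT     -> -1 12 12

100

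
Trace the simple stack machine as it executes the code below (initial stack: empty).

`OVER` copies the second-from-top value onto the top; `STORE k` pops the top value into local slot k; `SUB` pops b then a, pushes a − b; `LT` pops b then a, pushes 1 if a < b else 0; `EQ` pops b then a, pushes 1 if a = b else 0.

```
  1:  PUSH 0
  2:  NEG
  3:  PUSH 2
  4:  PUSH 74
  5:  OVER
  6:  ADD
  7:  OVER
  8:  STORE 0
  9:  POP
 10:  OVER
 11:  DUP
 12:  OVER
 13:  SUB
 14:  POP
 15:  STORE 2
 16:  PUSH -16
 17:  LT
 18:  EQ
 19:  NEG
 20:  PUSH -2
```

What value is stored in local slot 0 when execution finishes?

2

PUSH 0   : 0
NEG      : 0
PUSH 2   : 0 2
PUSH 74  : 0 2 74
OVER     : 0 2 74 2
ADD      : 0 2 76
OVER     : 0 2 76 2
STORE 0  : 0 2 76
POP      : 0 2
OVER     : 0 2 0
DUP      : 0 2 0 0
OVER     : 0 2 0 0 0
SUB      : 0 2 0 0
POP      : 0 2 0
STORE 2  : 0 2
PUSH -16 : 0 2 -16
LT       : 0 0
EQ       : 1
NEG      : -1
PUSH -2  : -1 -2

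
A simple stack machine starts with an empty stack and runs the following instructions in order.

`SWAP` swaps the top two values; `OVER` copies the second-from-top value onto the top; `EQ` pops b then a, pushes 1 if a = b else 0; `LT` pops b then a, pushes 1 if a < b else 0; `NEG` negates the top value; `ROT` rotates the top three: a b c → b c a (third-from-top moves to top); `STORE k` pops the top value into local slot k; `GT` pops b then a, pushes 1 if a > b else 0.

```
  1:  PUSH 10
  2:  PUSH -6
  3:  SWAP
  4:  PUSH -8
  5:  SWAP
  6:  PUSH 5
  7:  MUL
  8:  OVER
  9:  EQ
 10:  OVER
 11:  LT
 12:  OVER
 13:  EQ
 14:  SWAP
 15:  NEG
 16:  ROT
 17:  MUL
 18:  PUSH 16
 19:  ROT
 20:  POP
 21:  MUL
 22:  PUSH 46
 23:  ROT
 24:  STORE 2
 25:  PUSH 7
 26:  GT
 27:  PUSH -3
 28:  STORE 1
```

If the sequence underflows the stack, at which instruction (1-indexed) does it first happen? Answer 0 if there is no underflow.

PUSH 10 -> [10]
PUSH -6 -> [10, -6]
SWAP    -> [-6, 10]
PUSH -8 -> [-6, 10, -8]
SWAP    -> [-6, -8, 10]
PUSH 5  -> [-6, -8, 10, 5]
MUL     -> [-6, -8, 50]
OVER    -> [-6, -8, 50, -8]
EQ      -> [-6, -8, 0]
OVER    -> [-6, -8, 0, -8]
LT      -> [-6, -8, 0]
OVER    -> [-6, -8, 0, -8]
EQ      -> [-6, -8, 0]
SWAP    -> [-6, 0, -8]
NEG     -> [-6, 0, 8]
ROT     -> [0, 8, -6]
MUL     -> [0, -48]
PUSH 16 -> [0, -48, 16]
ROT     -> [-48, 16, 0]
POP     -> [-48, 16]
MUL     -> [-768]
PUSH 46 -> [-768, 46]
ROT  — needs 3 operands, stack has 2 → underflow

23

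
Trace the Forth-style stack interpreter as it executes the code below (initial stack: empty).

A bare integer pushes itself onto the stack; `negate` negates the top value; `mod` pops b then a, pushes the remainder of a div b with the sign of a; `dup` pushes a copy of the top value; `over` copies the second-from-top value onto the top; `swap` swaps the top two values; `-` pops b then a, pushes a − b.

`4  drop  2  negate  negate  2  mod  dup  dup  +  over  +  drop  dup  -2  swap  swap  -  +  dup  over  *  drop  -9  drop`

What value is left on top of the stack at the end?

4       4
drop    (empty)
2       2
negate  -2
negate  2
2       2 2
mod     0
dup     0 0
dup     0 0 0
+       0 0
over    0 0 0
+       0 0
drop    0
dup     0 0
-2      0 0 -2
swap    0 -2 0
swap    0 0 -2
-       0 2
+       2
dup     2 2
over    2 2 2
*       2 4
drop    2
-9      2 -9
drop    2

2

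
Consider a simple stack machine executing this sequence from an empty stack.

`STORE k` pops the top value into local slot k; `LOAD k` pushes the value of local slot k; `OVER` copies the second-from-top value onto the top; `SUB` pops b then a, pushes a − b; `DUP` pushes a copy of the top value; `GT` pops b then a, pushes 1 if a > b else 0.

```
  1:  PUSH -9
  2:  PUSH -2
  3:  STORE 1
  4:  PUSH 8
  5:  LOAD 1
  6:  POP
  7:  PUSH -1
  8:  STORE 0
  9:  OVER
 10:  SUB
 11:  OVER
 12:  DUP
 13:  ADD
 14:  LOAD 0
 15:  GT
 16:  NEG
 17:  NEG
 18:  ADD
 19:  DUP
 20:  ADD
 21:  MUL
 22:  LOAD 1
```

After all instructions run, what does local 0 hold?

PUSH -9  [-9]
PUSH -2  [-9, -2]
STORE 1  [-9]
PUSH 8   [-9, 8]
LOAD 1   [-9, 8, -2]
POP      [-9, 8]
PUSH -1  [-9, 8, -1]
STORE 0  [-9, 8]
OVER     [-9, 8, -9]
SUB      [-9, 17]
OVER     [-9, 17, -9]
DUP      [-9, 17, -9, -9]
ADD      [-9, 17, -18]
LOAD 0   [-9, 17, -18, -1]
GT       [-9, 17, 0]
NEG      [-9, 17, 0]
NEG      [-9, 17, 0]
ADD      [-9, 17]
DUP      [-9, 17, 17]
ADD      [-9, 34]
MUL      [-306]
LOAD 1   [-306, -2]

-1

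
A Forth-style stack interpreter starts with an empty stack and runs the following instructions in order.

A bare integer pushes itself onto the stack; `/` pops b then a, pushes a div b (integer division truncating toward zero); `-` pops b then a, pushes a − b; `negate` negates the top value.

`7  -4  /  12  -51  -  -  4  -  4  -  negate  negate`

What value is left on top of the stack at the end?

-72

7      → 7
-4     → 7 -4
/      → -1
12     → -1 12
-51    → -1 12 -51
-      → -1 63
-      → -64
4      → -64 4
-      → -68
4      → -68 4
-      → -72
negate → 72
negate → -72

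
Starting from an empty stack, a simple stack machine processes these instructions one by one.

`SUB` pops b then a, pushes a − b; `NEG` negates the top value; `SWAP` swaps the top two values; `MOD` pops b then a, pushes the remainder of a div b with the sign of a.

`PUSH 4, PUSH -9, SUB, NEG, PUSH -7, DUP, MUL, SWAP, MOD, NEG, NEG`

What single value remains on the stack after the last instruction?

10

PUSH 4  → 4
PUSH -9 → 4 -9
SUB     → 13
NEG     → -13
PUSH -7 → -13 -7
DUP     → -13 -7 -7
MUL     → -13 49
SWAP    → 49 -13
MOD     → 10
NEG     → -10
NEG     → 10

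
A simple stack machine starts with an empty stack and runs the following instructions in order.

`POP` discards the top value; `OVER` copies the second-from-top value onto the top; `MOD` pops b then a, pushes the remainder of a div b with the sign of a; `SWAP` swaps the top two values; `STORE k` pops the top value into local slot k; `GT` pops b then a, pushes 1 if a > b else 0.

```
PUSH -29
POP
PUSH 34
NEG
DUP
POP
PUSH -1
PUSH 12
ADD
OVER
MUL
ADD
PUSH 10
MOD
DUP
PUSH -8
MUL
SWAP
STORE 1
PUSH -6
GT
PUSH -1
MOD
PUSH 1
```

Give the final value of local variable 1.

PUSH -29  [-29]
POP       []
PUSH 34   [34]
NEG       [-34]
DUP       [-34, -34]
POP       [-34]
PUSH -1   [-34, -1]
PUSH 12   [-34, -1, 12]
ADD       [-34, 11]
OVER      [-34, 11, -34]
MUL       [-34, -374]
ADD       [-408]
PUSH 10   [-408, 10]
MOD       [-8]
DUP       [-8, -8]
PUSH -8   [-8, -8, -8]
MUL       [-8, 64]
SWAP      [64, -8]
STORE 1   [64]
PUSH -6   [64, -6]
GT        [1]
PUSH -1   [1, -1]
MOD       [0]
PUSH 1    [0, 1]

-8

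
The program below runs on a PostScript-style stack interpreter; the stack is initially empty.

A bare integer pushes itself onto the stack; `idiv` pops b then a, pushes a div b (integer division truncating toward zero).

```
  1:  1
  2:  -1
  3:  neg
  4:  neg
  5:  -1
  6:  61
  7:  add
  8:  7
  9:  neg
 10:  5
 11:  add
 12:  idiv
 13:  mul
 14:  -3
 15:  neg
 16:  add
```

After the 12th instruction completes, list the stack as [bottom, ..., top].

[1, -1, -30]

1     1
-1    1 -1
neg   1 1
neg   1 -1
-1    1 -1 -1
61    1 -1 -1 61
add   1 -1 60
7     1 -1 60 7
neg   1 -1 60 -7
5     1 -1 60 -7 5
add   1 -1 60 -2
idiv  1 -1 -30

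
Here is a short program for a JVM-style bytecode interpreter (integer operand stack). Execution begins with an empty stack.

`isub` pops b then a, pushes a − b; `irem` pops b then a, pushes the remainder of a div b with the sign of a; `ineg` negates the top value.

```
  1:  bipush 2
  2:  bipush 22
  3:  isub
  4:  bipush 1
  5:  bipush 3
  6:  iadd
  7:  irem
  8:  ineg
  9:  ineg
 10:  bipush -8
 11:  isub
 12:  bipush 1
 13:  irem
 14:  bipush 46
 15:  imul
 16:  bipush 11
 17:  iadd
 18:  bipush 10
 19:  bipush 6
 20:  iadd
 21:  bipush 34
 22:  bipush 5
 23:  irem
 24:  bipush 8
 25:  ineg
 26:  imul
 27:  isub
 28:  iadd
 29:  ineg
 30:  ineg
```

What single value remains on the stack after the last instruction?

bipush 2  : [2]
bipush 22 : [2, 22]
isub      : [-20]
bipush 1  : [-20, 1]
bipush 3  : [-20, 1, 3]
iadd      : [-20, 4]
irem      : [0]
ineg      : [0]
ineg      : [0]
bipush -8 : [0, -8]
isub      : [8]
bipush 1  : [8, 1]
irem      : [0]
bipush 46 : [0, 46]
imul      : [0]
bipush 11 : [0, 11]
iadd      : [11]
bipush 10 : [11, 10]
bipush 6  : [11, 10, 6]
iadd      : [11, 16]
bipush 34 : [11, 16, 34]
bipush 5  : [11, 16, 34, 5]
irem      : [11, 16, 4]
bipush 8  : [11, 16, 4, 8]
ineg      : [11, 16, 4, -8]
imul      : [11, 16, -32]
isub      : [11, 48]
iadd      : [59]
ineg      : [-59]
ineg      : [59]

59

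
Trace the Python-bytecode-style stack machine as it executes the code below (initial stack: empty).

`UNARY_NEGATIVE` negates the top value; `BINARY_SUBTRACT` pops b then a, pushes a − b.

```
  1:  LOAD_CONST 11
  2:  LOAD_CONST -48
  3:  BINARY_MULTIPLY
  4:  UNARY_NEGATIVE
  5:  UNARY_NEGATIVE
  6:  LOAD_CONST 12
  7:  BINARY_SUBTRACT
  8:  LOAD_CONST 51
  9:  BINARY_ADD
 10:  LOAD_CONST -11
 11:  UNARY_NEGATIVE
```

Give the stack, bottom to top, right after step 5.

LOAD_CONST 11   : 11
LOAD_CONST -48  : 11 -48
BINARY_MULTIPLY : -528
UNARY_NEGATIVE  : 528
UNARY_NEGATIVE  : -528

[-528]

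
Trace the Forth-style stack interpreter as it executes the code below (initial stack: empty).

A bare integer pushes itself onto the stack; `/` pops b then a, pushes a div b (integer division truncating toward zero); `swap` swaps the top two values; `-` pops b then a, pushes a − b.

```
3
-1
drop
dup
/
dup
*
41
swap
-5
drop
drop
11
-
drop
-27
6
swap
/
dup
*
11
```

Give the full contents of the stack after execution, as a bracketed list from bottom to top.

3    : [3]
-1   : [3, -1]
drop : [3]
dup  : [3, 3]
/    : [1]
dup  : [1, 1]
*    : [1]
41   : [1, 41]
swap : [41, 1]
-5   : [41, 1, -5]
drop : [41, 1]
drop : [41]
11   : [41, 11]
-    : [30]
drop : []
-27  : [-27]
6    : [-27, 6]
swap : [6, -27]
/    : [0]
dup  : [0, 0]
*    : [0]
11   : [0, 11]

[0, 11]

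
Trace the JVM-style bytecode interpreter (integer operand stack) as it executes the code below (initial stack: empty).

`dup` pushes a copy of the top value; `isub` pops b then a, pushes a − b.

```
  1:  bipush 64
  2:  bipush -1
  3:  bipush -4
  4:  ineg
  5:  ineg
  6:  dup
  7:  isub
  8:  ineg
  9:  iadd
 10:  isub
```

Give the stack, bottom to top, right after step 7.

[64, -1, 0]

bipush 64  [64]
bipush -1  [64, -1]
bipush -4  [64, -1, -4]
ineg       [64, -1, 4]
ineg       [64, -1, -4]
dup        [64, -1, -4, -4]
isub       [64, -1, 0]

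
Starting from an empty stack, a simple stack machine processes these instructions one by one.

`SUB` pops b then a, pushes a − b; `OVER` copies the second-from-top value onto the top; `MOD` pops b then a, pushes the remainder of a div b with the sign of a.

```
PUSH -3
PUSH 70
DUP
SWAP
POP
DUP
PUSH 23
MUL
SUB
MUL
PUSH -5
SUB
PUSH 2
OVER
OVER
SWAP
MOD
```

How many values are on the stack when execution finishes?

PUSH -3 -> -3
PUSH 70 -> -3 70
DUP     -> -3 70 70
SWAP    -> -3 70 70
POP     -> -3 70
DUP     -> -3 70 70
PUSH 23 -> -3 70 70 23
MUL     -> -3 70 1610
SUB     -> -3 -1540
MUL     -> 4620
PUSH -5 -> 4620 -5
SUB     -> 4625
PUSH 2  -> 4625 2
OVER    -> 4625 2 4625
OVER    -> 4625 2 4625 2
SWAP    -> 4625 2 2 4625
MOD     -> 4625 2 2

3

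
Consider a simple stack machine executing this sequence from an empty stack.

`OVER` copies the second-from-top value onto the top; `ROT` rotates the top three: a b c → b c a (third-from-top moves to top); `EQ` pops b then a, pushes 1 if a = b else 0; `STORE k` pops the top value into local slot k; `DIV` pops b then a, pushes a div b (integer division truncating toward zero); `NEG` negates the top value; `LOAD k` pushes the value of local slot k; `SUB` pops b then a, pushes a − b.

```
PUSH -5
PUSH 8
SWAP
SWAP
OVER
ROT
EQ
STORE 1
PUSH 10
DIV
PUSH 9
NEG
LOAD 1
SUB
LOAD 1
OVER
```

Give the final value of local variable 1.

PUSH -5 -> -5
PUSH 8  -> -5 8
SWAP    -> 8 -5
SWAP    -> -5 8
OVER    -> -5 8 -5
ROT     -> 8 -5 -5
EQ      -> 8 1
STORE 1 -> 8
PUSH 10 -> 8 10
DIV     -> 0
PUSH 9  -> 0 9
NEG     -> 0 -9
LOAD 1  -> 0 -9 1
SUB     -> 0 -10
LOAD 1  -> 0 -10 1
OVER    -> 0 -10 1 -10

1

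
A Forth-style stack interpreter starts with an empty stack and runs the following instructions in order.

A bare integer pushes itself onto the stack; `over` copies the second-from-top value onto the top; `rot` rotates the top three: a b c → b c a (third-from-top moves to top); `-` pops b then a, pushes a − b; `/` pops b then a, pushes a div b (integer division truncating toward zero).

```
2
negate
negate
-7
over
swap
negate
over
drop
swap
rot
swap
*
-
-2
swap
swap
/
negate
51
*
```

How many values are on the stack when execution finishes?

2      : [2]
negate : [-2]
negate : [2]
-7     : [2, -7]
over   : [2, -7, 2]
swap   : [2, 2, -7]
negate : [2, 2, 7]
over   : [2, 2, 7, 2]
drop   : [2, 2, 7]
swap   : [2, 7, 2]
rot    : [7, 2, 2]
swap   : [7, 2, 2]
*      : [7, 4]
-      : [3]
-2     : [3, -2]
swap   : [-2, 3]
swap   : [3, -2]
/      : [-1]
negate : [1]
51     : [1, 51]
*      : [51]

1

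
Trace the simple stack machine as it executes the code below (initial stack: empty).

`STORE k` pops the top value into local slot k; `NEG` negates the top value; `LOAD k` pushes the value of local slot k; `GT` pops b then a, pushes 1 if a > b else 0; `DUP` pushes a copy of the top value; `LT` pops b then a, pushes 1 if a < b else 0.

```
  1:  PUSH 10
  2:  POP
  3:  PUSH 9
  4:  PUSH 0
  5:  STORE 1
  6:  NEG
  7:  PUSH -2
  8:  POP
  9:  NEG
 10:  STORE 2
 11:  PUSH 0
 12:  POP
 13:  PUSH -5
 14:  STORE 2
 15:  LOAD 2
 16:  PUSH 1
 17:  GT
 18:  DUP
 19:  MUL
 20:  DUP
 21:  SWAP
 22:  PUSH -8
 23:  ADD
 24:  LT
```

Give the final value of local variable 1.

0

PUSH 10 : [10]
POP     : []
PUSH 9  : [9]
PUSH 0  : [9, 0]
STORE 1 : [9]
NEG     : [-9]
PUSH -2 : [-9, -2]
POP     : [-9]
NEG     : [9]
STORE 2 : []
PUSH 0  : [0]
POP     : []
PUSH -5 : [-5]
STORE 2 : []
LOAD 2  : [-5]
PUSH 1  : [-5, 1]
GT      : [0]
DUP     : [0, 0]
MUL     : [0]
DUP     : [0, 0]
SWAP    : [0, 0]
PUSH -8 : [0, 0, -8]
ADD     : [0, -8]
LT      : [0]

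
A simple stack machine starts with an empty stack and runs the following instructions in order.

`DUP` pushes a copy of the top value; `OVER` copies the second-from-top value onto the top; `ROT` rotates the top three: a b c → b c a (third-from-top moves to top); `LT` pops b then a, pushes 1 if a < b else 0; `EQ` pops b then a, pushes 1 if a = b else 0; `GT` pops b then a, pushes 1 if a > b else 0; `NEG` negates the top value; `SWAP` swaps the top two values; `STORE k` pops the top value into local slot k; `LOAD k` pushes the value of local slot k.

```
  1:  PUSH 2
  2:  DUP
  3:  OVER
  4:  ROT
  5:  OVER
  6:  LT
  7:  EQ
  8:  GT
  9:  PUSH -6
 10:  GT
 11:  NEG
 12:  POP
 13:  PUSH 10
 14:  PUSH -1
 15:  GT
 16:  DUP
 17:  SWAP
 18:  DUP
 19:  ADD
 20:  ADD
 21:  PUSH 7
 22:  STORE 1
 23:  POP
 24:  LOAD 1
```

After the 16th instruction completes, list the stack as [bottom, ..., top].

[1, 1]

PUSH 2  : [2]
DUP     : [2, 2]
OVER    : [2, 2, 2]
ROT     : [2, 2, 2]
OVER    : [2, 2, 2, 2]
LT      : [2, 2, 0]
EQ      : [2, 0]
GT      : [1]
PUSH -6 : [1, -6]
GT      : [1]
NEG     : [-1]
POP     : []
PUSH 10 : [10]
PUSH -1 : [10, -1]
GT      : [1]
DUP     : [1, 1]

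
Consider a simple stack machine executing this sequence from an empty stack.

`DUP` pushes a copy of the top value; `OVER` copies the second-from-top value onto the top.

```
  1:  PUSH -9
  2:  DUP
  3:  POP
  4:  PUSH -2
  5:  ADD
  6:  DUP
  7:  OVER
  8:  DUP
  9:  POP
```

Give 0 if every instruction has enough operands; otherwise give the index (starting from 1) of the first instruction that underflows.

0

PUSH -9 -> [-9]
DUP     -> [-9, -9]
POP     -> [-9]
PUSH -2 -> [-9, -2]
ADD     -> [-11]
DUP     -> [-11, -11]
OVER    -> [-11, -11, -11]
DUP     -> [-11, -11, -11, -11]
POP     -> [-11, -11, -11]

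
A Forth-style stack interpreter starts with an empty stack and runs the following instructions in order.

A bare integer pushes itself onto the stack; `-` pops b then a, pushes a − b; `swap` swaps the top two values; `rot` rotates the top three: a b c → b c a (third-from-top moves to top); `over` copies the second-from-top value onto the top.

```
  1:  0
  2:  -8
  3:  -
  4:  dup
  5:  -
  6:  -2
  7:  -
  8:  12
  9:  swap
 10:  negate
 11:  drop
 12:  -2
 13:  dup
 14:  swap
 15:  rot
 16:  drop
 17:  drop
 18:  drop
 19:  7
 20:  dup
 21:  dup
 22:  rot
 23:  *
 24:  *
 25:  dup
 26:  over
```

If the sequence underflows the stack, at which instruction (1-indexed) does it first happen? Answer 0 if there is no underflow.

0      -> 0
-8     -> 0 -8
-      -> 8
dup    -> 8 8
-      -> 0
-2     -> 0 -2
-      -> 2
12     -> 2 12
swap   -> 12 2
negate -> 12 -2
drop   -> 12
-2     -> 12 -2
dup    -> 12 -2 -2
swap   -> 12 -2 -2
rot    -> -2 -2 12
drop   -> -2 -2
drop   -> -2
drop   -> (empty)
7      -> 7
dup    -> 7 7
dup    -> 7 7 7
rot    -> 7 7 7
*      -> 7 49
*      -> 343
dup    -> 343 343
over   -> 343 343 343

0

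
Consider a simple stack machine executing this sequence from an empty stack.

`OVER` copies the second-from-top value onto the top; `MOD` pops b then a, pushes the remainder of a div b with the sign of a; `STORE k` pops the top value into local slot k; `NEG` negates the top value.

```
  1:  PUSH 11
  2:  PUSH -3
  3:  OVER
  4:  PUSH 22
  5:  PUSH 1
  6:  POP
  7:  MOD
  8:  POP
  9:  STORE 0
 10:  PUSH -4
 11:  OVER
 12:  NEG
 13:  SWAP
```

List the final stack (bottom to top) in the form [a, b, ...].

PUSH 11 → [11]
PUSH -3 → [11, -3]
OVER    → [11, -3, 11]
PUSH 22 → [11, -3, 11, 22]
PUSH 1  → [11, -3, 11, 22, 1]
POP     → [11, -3, 11, 22]
MOD     → [11, -3, 11]
POP     → [11, -3]
STORE 0 → [11]
PUSH -4 → [11, -4]
OVER    → [11, -4, 11]
NEG     → [11, -4, -11]
SWAP    → [11, -11, -4]

[11, -11, -4]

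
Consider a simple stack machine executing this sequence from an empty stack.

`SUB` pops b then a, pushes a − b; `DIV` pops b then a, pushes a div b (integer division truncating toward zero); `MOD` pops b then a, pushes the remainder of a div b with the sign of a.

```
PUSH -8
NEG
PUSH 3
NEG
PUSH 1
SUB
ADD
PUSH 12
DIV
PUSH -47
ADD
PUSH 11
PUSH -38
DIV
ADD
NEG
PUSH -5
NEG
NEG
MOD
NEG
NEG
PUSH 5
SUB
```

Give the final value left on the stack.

-3

PUSH -8  → [-8]
NEG      → [8]
PUSH 3   → [8, 3]
NEG      → [8, -3]
PUSH 1   → [8, -3, 1]
SUB      → [8, -4]
ADD      → [4]
PUSH 12  → [4, 12]
DIV      → [0]
PUSH -47 → [0, -47]
ADD      → [-47]
PUSH 11  → [-47, 11]
PUSH -38 → [-47, 11, -38]
DIV      → [-47, 0]
ADD      → [-47]
NEG      → [47]
PUSH -5  → [47, -5]
NEG      → [47, 5]
NEG      → [47, -5]
MOD      → [2]
NEG      → [-2]
NEG      → [2]
PUSH 5   → [2, 5]
SUB      → [-3]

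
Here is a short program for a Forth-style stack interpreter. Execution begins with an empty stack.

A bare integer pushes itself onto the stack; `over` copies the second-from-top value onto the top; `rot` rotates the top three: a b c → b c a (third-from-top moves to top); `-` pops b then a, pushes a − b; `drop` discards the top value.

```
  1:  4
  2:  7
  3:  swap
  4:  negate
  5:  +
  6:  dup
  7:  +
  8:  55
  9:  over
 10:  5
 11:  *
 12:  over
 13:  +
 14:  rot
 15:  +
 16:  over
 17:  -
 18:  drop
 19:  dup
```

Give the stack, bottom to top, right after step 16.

4       4
7       4 7
swap    7 4
negate  7 -4
+       3
dup     3 3
+       6
55      6 55
over    6 55 6
5       6 55 6 5
*       6 55 30
over    6 55 30 55
+       6 55 85
rot     55 85 6
+       55 91
over    55 91 55

[55, 91, 55]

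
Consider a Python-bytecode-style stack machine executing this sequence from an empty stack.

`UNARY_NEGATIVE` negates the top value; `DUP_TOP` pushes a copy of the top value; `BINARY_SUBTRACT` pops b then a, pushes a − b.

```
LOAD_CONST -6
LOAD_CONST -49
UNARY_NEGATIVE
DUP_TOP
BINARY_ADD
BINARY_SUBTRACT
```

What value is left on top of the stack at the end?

LOAD_CONST -6   -> [-6]
LOAD_CONST -49  -> [-6, -49]
UNARY_NEGATIVE  -> [-6, 49]
DUP_TOP         -> [-6, 49, 49]
BINARY_ADD      -> [-6, 98]
BINARY_SUBTRACT -> [-104]

-104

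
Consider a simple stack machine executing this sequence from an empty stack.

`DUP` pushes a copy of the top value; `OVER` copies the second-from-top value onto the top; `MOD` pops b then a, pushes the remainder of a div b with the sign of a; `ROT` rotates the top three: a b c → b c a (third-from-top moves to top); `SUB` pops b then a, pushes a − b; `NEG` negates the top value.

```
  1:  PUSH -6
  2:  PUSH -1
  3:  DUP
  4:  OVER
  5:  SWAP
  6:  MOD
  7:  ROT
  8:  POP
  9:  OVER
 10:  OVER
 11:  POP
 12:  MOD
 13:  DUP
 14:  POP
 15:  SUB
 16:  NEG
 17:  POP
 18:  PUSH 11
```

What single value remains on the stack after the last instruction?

11

PUSH -6 -> -6
PUSH -1 -> -6 -1
DUP     -> -6 -1 -1
OVER    -> -6 -1 -1 -1
SWAP    -> -6 -1 -1 -1
MOD     -> -6 -1 0
ROT     -> -1 0 -6
POP     -> -1 0
OVER    -> -1 0 -1
OVER    -> -1 0 -1 0
POP     -> -1 0 -1
MOD     -> -1 0
DUP     -> -1 0 0
POP     -> -1 0
SUB     -> -1
NEG     -> 1
POP     -> (empty)
PUSH 11 -> 11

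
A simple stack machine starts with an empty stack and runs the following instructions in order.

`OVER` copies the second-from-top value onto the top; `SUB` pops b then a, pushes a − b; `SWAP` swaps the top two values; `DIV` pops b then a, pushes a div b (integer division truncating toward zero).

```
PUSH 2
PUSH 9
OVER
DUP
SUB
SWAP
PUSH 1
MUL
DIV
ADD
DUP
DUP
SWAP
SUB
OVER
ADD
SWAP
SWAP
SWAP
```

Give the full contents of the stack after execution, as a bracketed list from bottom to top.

[2, 2]

PUSH 2 -> [2]
PUSH 9 -> [2, 9]
OVER   -> [2, 9, 2]
DUP    -> [2, 9, 2, 2]
SUB    -> [2, 9, 0]
SWAP   -> [2, 0, 9]
PUSH 1 -> [2, 0, 9, 1]
MUL    -> [2, 0, 9]
DIV    -> [2, 0]
ADD    -> [2]
DUP    -> [2, 2]
DUP    -> [2, 2, 2]
SWAP   -> [2, 2, 2]
SUB    -> [2, 0]
OVER   -> [2, 0, 2]
ADD    -> [2, 2]
SWAP   -> [2, 2]
SWAP   -> [2, 2]
SWAP   -> [2, 2]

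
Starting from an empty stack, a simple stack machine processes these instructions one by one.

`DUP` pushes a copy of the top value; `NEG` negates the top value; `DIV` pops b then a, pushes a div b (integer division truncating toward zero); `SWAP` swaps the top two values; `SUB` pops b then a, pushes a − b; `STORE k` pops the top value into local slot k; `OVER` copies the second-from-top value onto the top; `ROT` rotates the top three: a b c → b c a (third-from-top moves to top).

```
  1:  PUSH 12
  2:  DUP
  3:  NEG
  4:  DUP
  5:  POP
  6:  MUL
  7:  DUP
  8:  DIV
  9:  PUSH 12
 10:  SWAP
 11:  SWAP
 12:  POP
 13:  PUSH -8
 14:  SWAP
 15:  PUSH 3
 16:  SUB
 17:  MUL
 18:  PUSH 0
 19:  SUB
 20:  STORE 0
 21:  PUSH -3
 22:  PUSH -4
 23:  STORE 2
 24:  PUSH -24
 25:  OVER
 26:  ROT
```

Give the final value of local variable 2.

PUSH 12   [12]
DUP       [12, 12]
NEG       [12, -12]
DUP       [12, -12, -12]
POP       [12, -12]
MUL       [-144]
DUP       [-144, -144]
DIV       [1]
PUSH 12   [1, 12]
SWAP      [12, 1]
SWAP      [1, 12]
POP       [1]
PUSH -8   [1, -8]
SWAP      [-8, 1]
PUSH 3    [-8, 1, 3]
SUB       [-8, -2]
MUL       [16]
PUSH 0    [16, 0]
SUB       [16]
STORE 0   []
PUSH -3   [-3]
PUSH -4   [-3, -4]
STORE 2   [-3]
PUSH -24  [-3, -24]
OVER      [-3, -24, -3]
ROT       [-24, -3, -3]

-4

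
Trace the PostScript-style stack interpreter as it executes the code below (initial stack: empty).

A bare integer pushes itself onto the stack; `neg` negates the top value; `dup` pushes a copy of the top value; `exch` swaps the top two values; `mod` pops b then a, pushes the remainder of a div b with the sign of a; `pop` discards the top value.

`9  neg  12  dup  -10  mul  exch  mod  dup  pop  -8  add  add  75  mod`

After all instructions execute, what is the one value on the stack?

9    : [9]
neg  : [-9]
12   : [-9, 12]
dup  : [-9, 12, 12]
-10  : [-9, 12, 12, -10]
mul  : [-9, 12, -120]
exch : [-9, -120, 12]
mod  : [-9, 0]
dup  : [-9, 0, 0]
pop  : [-9, 0]
-8   : [-9, 0, -8]
add  : [-9, -8]
add  : [-17]
75   : [-17, 75]
mod  : [-17]

-17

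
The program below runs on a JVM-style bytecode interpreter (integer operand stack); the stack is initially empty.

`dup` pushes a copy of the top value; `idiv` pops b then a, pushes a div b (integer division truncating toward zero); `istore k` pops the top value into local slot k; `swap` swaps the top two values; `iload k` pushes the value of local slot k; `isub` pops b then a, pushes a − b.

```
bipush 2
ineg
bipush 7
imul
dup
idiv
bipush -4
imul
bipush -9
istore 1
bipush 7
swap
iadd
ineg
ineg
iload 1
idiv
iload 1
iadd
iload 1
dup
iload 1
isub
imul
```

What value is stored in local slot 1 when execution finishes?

-9

bipush 2   2
ineg       -2
bipush 7   -2 7
imul       -14
dup        -14 -14
idiv       1
bipush -4  1 -4
imul       -4
bipush -9  -4 -9
istore 1   -4
bipush 7   -4 7
swap       7 -4
iadd       3
ineg       -3
ineg       3
iload 1    3 -9
idiv       0
iload 1    0 -9
iadd       -9
iload 1    -9 -9
dup        -9 -9 -9
iload 1    -9 -9 -9 -9
isub       -9 -9 0
imul       -9 0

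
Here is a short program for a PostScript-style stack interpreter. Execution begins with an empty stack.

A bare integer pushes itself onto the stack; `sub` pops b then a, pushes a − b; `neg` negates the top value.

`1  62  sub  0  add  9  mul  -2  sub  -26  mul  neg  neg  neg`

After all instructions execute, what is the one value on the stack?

1   : 1
62  : 1 62
sub : -61
0   : -61 0
add : -61
9   : -61 9
mul : -549
-2  : -549 -2
sub : -547
-26 : -547 -26
mul : 14222
neg : -14222
neg : 14222
neg : -14222

-14222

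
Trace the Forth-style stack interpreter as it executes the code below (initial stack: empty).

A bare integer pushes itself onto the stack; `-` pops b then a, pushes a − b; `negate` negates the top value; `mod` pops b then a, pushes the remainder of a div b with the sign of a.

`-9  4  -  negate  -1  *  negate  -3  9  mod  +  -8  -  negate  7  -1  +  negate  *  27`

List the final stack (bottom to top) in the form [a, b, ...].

-9     → -9
4      → -9 4
-      → -13
negate → 13
-1     → 13 -1
*      → -13
negate → 13
-3     → 13 -3
9      → 13 -3 9
mod    → 13 -3
+      → 10
-8     → 10 -8
-      → 18
negate → -18
7      → -18 7
-1     → -18 7 -1
+      → -18 6
negate → -18 -6
*      → 108
27     → 108 27

[108, 27]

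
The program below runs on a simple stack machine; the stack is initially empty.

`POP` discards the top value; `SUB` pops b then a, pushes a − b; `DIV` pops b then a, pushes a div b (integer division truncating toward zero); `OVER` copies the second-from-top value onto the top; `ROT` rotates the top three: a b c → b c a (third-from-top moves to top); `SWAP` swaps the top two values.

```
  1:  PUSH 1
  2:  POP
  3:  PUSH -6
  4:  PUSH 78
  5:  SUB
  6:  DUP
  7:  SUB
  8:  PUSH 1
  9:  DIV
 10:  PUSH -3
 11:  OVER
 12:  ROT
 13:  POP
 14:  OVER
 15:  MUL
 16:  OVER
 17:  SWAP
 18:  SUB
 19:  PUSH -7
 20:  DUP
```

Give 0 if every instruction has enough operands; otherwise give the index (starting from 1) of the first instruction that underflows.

PUSH 1  : [1]
POP     : []
PUSH -6 : [-6]
PUSH 78 : [-6, 78]
SUB     : [-84]
DUP     : [-84, -84]
SUB     : [0]
PUSH 1  : [0, 1]
DIV     : [0]
PUSH -3 : [0, -3]
OVER    : [0, -3, 0]
ROT     : [-3, 0, 0]
POP     : [-3, 0]
OVER    : [-3, 0, -3]
MUL     : [-3, 0]
OVER    : [-3, 0, -3]
SWAP    : [-3, -3, 0]
SUB     : [-3, -3]
PUSH -7 : [-3, -3, -7]
DUP     : [-3, -3, -7, -7]

0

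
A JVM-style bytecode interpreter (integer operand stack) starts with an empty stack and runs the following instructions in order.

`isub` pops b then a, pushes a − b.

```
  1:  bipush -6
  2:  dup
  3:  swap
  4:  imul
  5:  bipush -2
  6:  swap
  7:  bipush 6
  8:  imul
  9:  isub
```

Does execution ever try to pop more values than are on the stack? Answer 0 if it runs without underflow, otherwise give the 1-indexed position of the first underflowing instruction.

0

bipush -6 → -6
dup       → -6 -6
swap      → -6 -6
imul      → 36
bipush -2 → 36 -2
swap      → -2 36
bipush 6  → -2 36 6
imul      → -2 216
isub      → -218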